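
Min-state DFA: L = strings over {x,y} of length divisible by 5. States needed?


Track length mod 5: states 0..4, accept at 0
Minimal DFA: 5 states


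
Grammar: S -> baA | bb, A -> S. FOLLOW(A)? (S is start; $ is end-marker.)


$ ∈ FOLLOW(S). For each A -> αBβ: add FIRST(β)\{ε} to FOLLOW(B); if β nullable, add FOLLOW(A).
FOLLOW(A) = {$}


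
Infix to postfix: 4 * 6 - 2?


Left to right (same or higher precedence on left)
Postfix: 4 6 * 2 -


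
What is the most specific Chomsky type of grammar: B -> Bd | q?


Left-linear: every RHS is a terminal or one nonterminal followed by a terminal
Classification: Type 3 (Regular)


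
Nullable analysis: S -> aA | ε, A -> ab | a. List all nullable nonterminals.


A nonterminal is nullable iff some alternative derives ε (directly, or every symbol in it is nullable)
Nullable: {S}


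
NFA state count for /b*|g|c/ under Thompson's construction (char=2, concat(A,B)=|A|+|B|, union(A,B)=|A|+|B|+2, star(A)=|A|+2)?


Syntax tree has 3 char leaf(s), 2 union(s), 1 star(s)
chars contribute 3×2 = 6; each union adds +2; each star adds +2
Total: 6 + 4 + 2 = 12 states


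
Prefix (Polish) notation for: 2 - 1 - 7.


left-to-right (same/higher precedence on left): tree is (- (- 2 1) 7)
Prefix: - - 2 1 7


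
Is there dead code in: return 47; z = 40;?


statement follows a return and is unreachable
Dead: 'z = 40'


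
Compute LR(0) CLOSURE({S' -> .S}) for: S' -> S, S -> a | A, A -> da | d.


Start: S' -> .S
For each item with dot before a nonterminal B, add B -> .γ for every B-production
Closure: [S' -> .S, S -> .a, S -> .A, A -> .da, A -> .d]


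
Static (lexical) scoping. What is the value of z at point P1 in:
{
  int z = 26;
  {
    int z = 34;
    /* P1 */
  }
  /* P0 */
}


z declared in the same block as P1
z = 34


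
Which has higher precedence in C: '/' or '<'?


'/' is multiplicative (level 10); '<' is relational (level 7)
Higher level binds tighter
'/' has higher precedence than '<'


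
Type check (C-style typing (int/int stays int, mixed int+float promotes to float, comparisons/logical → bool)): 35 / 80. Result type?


Operand types: int / int
Rule: mixed int/float promotes to float; int/int stays int
Result type: int


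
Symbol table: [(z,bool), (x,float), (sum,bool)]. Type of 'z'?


Lookup 'z' → type bool


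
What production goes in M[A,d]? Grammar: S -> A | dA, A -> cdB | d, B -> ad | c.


For [A, d]: 'd' ∈ FIRST(d)
Entry: A -> d


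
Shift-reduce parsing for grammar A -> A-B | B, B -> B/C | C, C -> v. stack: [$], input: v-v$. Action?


no handle on stack; shift 'v'
Action: shift


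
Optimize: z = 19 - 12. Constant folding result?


19 - 12 = 7 at compile time
Optimized: z = 7


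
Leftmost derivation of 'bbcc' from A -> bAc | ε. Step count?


Derivation: A => bAc => bbAcc => bbcc
Steps: 3


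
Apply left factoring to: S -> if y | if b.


Common prefix: 'if'
Factored: S -> if S', S' -> y | b


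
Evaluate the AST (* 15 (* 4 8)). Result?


Evaluate inner: (* 4 8) = 32
Evaluate root: (* 15 32) = 480
Result: 480


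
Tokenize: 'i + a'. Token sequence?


Scan left to right, longest-match per lexeme
Tokens: ID(i), OP(+), ID(a)


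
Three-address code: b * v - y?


Break into single-operator statements:
t1 = b * v
t2 = t1 - y


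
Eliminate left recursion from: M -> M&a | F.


Left-recursive alternatives: M&a; non-recursive: F
Introduce M': M -> FM', M' -> &aM' | ε


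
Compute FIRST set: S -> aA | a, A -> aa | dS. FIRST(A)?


Per alternative of A: FIRST(aa) = {a}; FIRST(dS) = {d}
FIRST(A) = {a, d}


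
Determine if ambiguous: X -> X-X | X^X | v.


'v-v^v' has two parse trees (no precedence encoded between - and ^)
Ambiguous


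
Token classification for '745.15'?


Pattern: digits with a decimal point
Type: FLOAT_LITERAL


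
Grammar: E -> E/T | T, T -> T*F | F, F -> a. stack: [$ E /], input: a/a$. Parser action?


no handle ('E/' is not any RHS); shift 'a'
Action: shift


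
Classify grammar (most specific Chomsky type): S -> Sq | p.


Left-linear: every RHS is a terminal or one nonterminal followed by a terminal
Classification: Type 3 (Regular)


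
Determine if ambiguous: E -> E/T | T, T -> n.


precedence layered via separate nonterminal T: deterministic
Unambiguous


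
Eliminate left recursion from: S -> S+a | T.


Left-recursive alternatives: S+a; non-recursive: T
Introduce S': S -> TS', S' -> +aS' | ε


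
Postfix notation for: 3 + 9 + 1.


Left to right (same or higher precedence on left)
Postfix: 3 9 + 1 +


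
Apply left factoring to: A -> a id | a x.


Common prefix: 'a'
Factored: A -> a A', A' -> id | x


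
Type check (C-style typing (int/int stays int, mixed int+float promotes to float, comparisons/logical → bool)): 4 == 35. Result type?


Operand types: int == int
Rule: comparison yields bool
Result type: bool


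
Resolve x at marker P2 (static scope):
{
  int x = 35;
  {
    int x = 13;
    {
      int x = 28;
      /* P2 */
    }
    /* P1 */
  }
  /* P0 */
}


x declared in the same block as P2
x = 28


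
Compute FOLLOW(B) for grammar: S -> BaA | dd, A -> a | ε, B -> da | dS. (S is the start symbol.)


$ ∈ FOLLOW(S). For each A -> αBβ: add FIRST(β)\{ε} to FOLLOW(B); if β nullable, add FOLLOW(A).
FOLLOW(B) = {a}


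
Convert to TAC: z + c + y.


Break into single-operator statements:
t1 = z + c
t2 = t1 + y


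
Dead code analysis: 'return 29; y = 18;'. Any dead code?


statement follows a return and is unreachable
Dead: 'y = 18'


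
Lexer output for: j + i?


Scan left to right, longest-match per lexeme
Tokens: ID(j), OP(+), ID(i)


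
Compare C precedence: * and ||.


'*' is multiplicative (level 10); '||' is logical OR (level 1)
Higher level binds tighter
'*' has higher precedence than '||'


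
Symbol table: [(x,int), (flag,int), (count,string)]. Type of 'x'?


Lookup 'x' → type int


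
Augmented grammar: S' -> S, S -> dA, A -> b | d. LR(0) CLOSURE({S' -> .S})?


Start: S' -> .S
For each item with dot before a nonterminal B, add B -> .γ for every B-production
Closure: [S' -> .S, S -> .dA]


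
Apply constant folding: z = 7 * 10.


7 * 10 = 70 at compile time
Optimized: z = 70


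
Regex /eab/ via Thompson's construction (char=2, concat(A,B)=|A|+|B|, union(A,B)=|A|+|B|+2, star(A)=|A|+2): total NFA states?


Syntax tree has 3 char leaf(s), 0 union(s), 0 star(s)
chars contribute 3×2 = 6; each union adds +2; each star adds +2
Total: 6 + 0 + 0 = 6 states


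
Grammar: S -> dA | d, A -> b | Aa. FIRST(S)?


Per alternative of S: FIRST(dA) = {d}; FIRST(d) = {d}
FIRST(S) = {d}


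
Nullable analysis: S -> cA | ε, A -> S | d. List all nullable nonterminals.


A nonterminal is nullable iff some alternative derives ε (directly, or every symbol in it is nullable)
Nullable: {A, S}


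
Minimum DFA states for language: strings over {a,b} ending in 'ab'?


Track the longest suffix of input matching a prefix of 'ab': 3 classes (prefixes of length 0..2)
Minimal DFA: 3 states


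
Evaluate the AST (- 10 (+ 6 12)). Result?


Evaluate inner: (+ 6 12) = 18
Evaluate root: (- 10 18) = -8
Result: -8


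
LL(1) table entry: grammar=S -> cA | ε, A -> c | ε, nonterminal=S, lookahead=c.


For [S, c]: 'c' ∈ FIRST(cA)
Entry: S -> cA


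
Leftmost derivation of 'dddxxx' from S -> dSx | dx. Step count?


Derivation: S => dSx => ddSxx => dddxxx
Steps: 3


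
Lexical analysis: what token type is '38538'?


Pattern: digits only
Type: INTEGER_LITERAL


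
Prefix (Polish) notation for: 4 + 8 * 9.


'*' binds tighter: tree is (+ 4 (* 8 9))
Prefix: + 4 * 8 9


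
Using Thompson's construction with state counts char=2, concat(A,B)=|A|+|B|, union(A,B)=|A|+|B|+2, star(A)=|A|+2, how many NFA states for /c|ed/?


Syntax tree has 3 char leaf(s), 1 union(s), 0 star(s)
chars contribute 3×2 = 6; each union adds +2; each star adds +2
Total: 6 + 2 + 0 = 8 states


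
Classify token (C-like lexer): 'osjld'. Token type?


Pattern: letter/underscore followed by alphanumerics, not a keyword
Type: IDENTIFIER


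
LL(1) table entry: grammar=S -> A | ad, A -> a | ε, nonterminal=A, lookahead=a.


For [A, a]: 'a' ∈ FIRST(a)
Entry: A -> a


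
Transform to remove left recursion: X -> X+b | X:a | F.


Left-recursive alternatives: X+b, X:a; non-recursive: F
Introduce X': X -> FX', X' -> +bX' | :aX' | ε


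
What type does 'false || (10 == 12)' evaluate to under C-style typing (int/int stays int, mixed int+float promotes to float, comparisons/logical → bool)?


Operand types: bool || bool
Rule: logical operators take bool operands and yield bool
Result type: bool


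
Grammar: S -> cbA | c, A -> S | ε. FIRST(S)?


Per alternative of S: FIRST(cbA) = {c}; FIRST(c) = {c}
FIRST(S) = {c}


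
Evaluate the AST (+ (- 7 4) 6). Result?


Evaluate inner: (- 7 4) = 3
Evaluate root: (+ 3 6) = 9
Result: 9


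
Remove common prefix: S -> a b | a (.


Common prefix: 'a'
Factored: S -> a S', S' -> b | (


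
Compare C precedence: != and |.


'!=' is equality (level 6); '|' is bitwise OR (level 3)
Higher level binds tighter
'!=' has higher precedence than '|'


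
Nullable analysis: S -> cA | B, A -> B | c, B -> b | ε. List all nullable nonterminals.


A nonterminal is nullable iff some alternative derives ε (directly, or every symbol in it is nullable)
Nullable: {A, B, S}


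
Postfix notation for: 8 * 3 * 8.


Left to right (same or higher precedence on left)
Postfix: 8 3 * 8 *


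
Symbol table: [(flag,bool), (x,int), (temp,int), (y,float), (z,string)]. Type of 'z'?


Lookup 'z' → type string


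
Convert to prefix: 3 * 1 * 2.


left-to-right (same/higher precedence on left): tree is (* (* 3 1) 2)
Prefix: * * 3 1 2


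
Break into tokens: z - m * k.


Scan left to right, longest-match per lexeme
Tokens: ID(z), OP(-), ID(m), OP(*), ID(k)


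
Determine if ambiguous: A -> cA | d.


right-linear, alternatives start with distinct terminals 'c' vs 'd': unique leftmost derivation
Unambiguous


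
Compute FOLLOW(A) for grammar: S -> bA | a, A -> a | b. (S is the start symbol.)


$ ∈ FOLLOW(S). For each A -> αBβ: add FIRST(β)\{ε} to FOLLOW(B); if β nullable, add FOLLOW(A).
FOLLOW(A) = {$}


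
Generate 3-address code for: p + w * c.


Break into single-operator statements:
t1 = w * c
t2 = p + t1


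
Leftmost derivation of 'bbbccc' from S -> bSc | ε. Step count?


Derivation: S => bSc => bbScc => bbbSccc => bbbccc
Steps: 4


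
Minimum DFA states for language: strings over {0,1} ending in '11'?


Track the longest suffix of input matching a prefix of '11': 3 classes (prefixes of length 0..2)
Minimal DFA: 3 states


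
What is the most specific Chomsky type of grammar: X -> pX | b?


Right-linear: every RHS is a terminal or a terminal followed by one nonterminal
Classification: Type 3 (Regular)


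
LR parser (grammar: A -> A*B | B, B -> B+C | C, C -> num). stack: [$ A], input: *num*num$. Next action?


shift '*' to continue A -> A*B
Action: shift


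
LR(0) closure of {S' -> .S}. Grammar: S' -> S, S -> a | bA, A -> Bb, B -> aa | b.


Start: S' -> .S
For each item with dot before a nonterminal B, add B -> .γ for every B-production
Closure: [S' -> .S, S -> .a, S -> .bA]


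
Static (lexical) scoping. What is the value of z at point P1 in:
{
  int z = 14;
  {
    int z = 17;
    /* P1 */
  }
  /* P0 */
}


z declared in the same block as P1
z = 17


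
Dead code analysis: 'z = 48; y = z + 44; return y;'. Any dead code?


z is read by y's definition; y is returned
No dead code


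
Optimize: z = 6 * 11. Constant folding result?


6 * 11 = 66 at compile time
Optimized: z = 66


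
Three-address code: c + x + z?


Break into single-operator statements:
t1 = c + x
t2 = t1 + z


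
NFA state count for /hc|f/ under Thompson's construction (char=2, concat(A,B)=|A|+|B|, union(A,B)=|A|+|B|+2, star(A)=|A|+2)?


Syntax tree has 3 char leaf(s), 1 union(s), 0 star(s)
chars contribute 3×2 = 6; each union adds +2; each star adds +2
Total: 6 + 2 + 0 = 8 states


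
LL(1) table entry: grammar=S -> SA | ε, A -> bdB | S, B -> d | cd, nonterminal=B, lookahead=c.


For [B, c]: 'c' ∈ FIRST(cd)
Entry: B -> cd


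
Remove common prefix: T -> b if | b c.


Common prefix: 'b'
Factored: T -> b T', T' -> if | c


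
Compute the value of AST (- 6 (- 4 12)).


Evaluate inner: (- 4 12) = -8
Evaluate root: (- 6 -8) = 14
Result: 14


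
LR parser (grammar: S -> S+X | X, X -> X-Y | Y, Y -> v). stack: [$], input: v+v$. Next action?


no handle on stack; shift 'v'
Action: shift


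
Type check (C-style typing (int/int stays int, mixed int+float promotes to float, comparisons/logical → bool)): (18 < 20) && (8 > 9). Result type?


Operand types: bool && bool
Rule: logical operators take bool operands and yield bool
Result type: bool


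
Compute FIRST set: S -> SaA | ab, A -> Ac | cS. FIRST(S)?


Per alternative of S: FIRST(SaA) = {a}; FIRST(ab) = {a}
FIRST(S) = {a}


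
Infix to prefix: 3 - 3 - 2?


left-to-right (same/higher precedence on left): tree is (- (- 3 3) 2)
Prefix: - - 3 3 2


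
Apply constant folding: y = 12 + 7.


12 + 7 = 19 at compile time
Optimized: y = 19


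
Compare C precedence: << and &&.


'<<' is shift (level 8); '&&' is logical AND (level 2)
Higher level binds tighter
'<<' has higher precedence than '&&'


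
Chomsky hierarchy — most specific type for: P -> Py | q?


Left-linear: every RHS is a terminal or one nonterminal followed by a terminal
Classification: Type 3 (Regular)


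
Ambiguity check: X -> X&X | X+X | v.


'v&v+v' has two parse trees (no precedence encoded between & and +)
Ambiguous


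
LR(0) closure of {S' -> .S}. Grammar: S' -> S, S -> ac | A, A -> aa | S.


Start: S' -> .S
For each item with dot before a nonterminal B, add B -> .γ for every B-production
Closure: [S' -> .S, S -> .ac, S -> .A, A -> .aa, A -> .S]


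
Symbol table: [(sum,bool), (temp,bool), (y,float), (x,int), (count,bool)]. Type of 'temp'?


Lookup 'temp' → type bool


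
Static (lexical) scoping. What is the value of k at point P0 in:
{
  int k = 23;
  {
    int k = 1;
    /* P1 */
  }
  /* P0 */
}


k declared in the same block as P0
k = 23


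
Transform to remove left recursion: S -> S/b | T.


Left-recursive alternatives: S/b; non-recursive: T
Introduce S': S -> TS', S' -> /bS' | ε


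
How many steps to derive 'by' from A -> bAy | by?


Derivation: A => by
Steps: 1


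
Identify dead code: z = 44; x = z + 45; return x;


z is read by x's definition; x is returned
No dead code


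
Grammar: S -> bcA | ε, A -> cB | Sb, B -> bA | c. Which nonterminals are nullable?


A nonterminal is nullable iff some alternative derives ε (directly, or every symbol in it is nullable)
Nullable: {S}


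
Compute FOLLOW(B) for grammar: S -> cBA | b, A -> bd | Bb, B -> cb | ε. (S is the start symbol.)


$ ∈ FOLLOW(S). For each A -> αBβ: add FIRST(β)\{ε} to FOLLOW(B); if β nullable, add FOLLOW(A).
FOLLOW(B) = {b, c}


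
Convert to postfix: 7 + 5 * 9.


* has higher precedence, evaluate 5*9 first
Postfix: 7 5 9 * +


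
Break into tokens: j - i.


Scan left to right, longest-match per lexeme
Tokens: ID(j), OP(-), ID(i)


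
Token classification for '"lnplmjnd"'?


Pattern: double-quoted sequence
Type: STRING_LITERAL


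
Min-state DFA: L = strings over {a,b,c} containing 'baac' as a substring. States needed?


KMP-style automaton: 4 progress states + 1 absorbing accept = 5
Minimal DFA: 5 states


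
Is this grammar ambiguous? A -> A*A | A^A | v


'v*v^v' has two parse trees (no precedence encoded between * and ^)
Ambiguous


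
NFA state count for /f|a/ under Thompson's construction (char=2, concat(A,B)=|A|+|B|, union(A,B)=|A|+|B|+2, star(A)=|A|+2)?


Syntax tree has 2 char leaf(s), 1 union(s), 0 star(s)
chars contribute 2×2 = 4; each union adds +2; each star adds +2
Total: 4 + 2 + 0 = 6 states


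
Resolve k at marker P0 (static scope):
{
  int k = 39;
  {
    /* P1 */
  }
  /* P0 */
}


k declared in the same block as P0
k = 39


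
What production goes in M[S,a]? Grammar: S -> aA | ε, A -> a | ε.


For [S, a]: 'a' ∈ FIRST(aA)
Entry: S -> aA


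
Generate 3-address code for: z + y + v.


Break into single-operator statements:
t1 = z + y
t2 = t1 + v


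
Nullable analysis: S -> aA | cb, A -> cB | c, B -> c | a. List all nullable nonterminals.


A nonterminal is nullable iff some alternative derives ε (directly, or every symbol in it is nullable)
Nullable: {}


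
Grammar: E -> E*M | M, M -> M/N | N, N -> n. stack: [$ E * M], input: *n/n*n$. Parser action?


handle 'E*M' on top; lookahead ∈ FOLLOW(E) = {*, $}
Action: reduce (E -> E*M)


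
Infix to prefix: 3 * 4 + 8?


left-to-right (same/higher precedence on left): tree is (+ (* 3 4) 8)
Prefix: + * 3 4 8


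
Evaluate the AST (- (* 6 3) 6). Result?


Evaluate inner: (* 6 3) = 18
Evaluate root: (- 18 6) = 12
Result: 12


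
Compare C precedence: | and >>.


'>>' is shift (level 8); '|' is bitwise OR (level 3)
Higher level binds tighter
'>>' has higher precedence than '|'


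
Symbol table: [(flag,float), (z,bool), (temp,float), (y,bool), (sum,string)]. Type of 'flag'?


Lookup 'flag' → type float


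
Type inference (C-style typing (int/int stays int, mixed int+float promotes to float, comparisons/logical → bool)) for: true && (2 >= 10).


Operand types: bool && bool
Rule: logical operators take bool operands and yield bool
Result type: bool


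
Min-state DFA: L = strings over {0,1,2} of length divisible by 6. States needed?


Track length mod 6: states 0..5, accept at 0
Minimal DFA: 6 states


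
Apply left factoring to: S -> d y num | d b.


Common prefix: 'd'
Factored: S -> d S', S' -> y num | b


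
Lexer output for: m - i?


Scan left to right, longest-match per lexeme
Tokens: ID(m), OP(-), ID(i)


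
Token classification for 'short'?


Pattern: reserved word
Type: KEYWORD


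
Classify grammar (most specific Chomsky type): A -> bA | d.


Right-linear: every RHS is a terminal or a terminal followed by one nonterminal
Classification: Type 3 (Regular)


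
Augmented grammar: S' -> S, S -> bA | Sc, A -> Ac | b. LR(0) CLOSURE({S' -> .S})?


Start: S' -> .S
For each item with dot before a nonterminal B, add B -> .γ for every B-production
Closure: [S' -> .S, S -> .bA, S -> .Sc]


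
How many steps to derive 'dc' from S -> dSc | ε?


Derivation: S => dSc => dc
Steps: 2


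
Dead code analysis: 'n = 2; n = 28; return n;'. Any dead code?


first assignment to n is overwritten before any read
Dead: 'n = 2'


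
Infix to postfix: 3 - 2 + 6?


Left to right (same or higher precedence on left)
Postfix: 3 2 - 6 +


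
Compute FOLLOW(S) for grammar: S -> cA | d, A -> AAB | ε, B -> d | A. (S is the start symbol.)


$ ∈ FOLLOW(S). For each A -> αBβ: add FIRST(β)\{ε} to FOLLOW(B); if β nullable, add FOLLOW(A).
FOLLOW(S) = {$}


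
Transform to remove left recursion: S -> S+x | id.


Left-recursive alternatives: S+x; non-recursive: id
Introduce S': S -> idS', S' -> +xS' | ε


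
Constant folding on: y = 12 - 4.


12 - 4 = 8 at compile time
Optimized: y = 8


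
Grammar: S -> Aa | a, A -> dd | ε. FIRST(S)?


Per alternative of S: FIRST(Aa) = {a, d}; FIRST(a) = {a}
FIRST(S) = {a, d}


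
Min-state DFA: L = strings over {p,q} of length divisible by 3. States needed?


Track length mod 3: states 0..2, accept at 0
Minimal DFA: 3 states


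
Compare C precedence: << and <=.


'<<' is shift (level 8); '<=' is relational (level 7)
Higher level binds tighter
'<<' has higher precedence than '<='


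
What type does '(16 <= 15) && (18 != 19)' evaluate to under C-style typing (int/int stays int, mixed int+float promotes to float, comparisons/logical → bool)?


Operand types: bool && bool
Rule: logical operators take bool operands and yield bool
Result type: bool


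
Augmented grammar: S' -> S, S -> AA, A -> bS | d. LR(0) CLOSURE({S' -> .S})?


Start: S' -> .S
For each item with dot before a nonterminal B, add B -> .γ for every B-production
Closure: [S' -> .S, S -> .AA, A -> .bS, A -> .d]


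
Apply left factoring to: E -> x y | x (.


Common prefix: 'x'
Factored: E -> x E', E' -> y | (


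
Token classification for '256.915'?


Pattern: digits with a decimal point
Type: FLOAT_LITERAL


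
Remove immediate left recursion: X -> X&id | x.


Left-recursive alternatives: X&id; non-recursive: x
Introduce X': X -> xX', X' -> &idX' | ε


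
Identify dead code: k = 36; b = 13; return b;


k is assigned but never read
Dead: 'k = 36'


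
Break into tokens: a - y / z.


Scan left to right, longest-match per lexeme
Tokens: ID(a), OP(-), ID(y), OP(/), ID(z)


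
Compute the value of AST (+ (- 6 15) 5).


Evaluate inner: (- 6 15) = -9
Evaluate root: (+ -9 5) = -4
Result: -4


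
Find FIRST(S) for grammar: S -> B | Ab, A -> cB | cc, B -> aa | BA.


Per alternative of S: FIRST(B) = {a}; FIRST(Ab) = {c}
FIRST(S) = {a, c}


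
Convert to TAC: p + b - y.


Break into single-operator statements:
t1 = p + b
t2 = t1 - y


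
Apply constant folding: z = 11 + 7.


11 + 7 = 18 at compile time
Optimized: z = 18


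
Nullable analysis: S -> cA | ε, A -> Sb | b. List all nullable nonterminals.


A nonterminal is nullable iff some alternative derives ε (directly, or every symbol in it is nullable)
Nullable: {S}


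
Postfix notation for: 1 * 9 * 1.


Left to right (same or higher precedence on left)
Postfix: 1 9 * 1 *


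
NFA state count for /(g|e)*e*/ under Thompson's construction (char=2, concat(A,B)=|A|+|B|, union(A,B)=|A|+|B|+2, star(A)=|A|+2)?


Syntax tree has 3 char leaf(s), 1 union(s), 2 star(s)
chars contribute 3×2 = 6; each union adds +2; each star adds +2
Total: 6 + 2 + 4 = 12 states


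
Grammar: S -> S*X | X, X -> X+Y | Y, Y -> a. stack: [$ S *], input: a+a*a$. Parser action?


no handle ('S*' is not any RHS); shift 'a'
Action: shift


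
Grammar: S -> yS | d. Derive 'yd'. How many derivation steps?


Derivation: S => yS => yd
Steps: 2


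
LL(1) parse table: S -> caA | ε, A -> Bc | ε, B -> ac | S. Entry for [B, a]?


For [B, a]: 'a' ∈ FIRST(ac)
Entry: B -> ac


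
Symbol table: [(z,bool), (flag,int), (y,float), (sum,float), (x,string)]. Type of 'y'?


Lookup 'y' → type float


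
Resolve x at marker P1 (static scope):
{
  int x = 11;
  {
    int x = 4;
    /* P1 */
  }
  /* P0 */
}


x declared in the same block as P1
x = 4


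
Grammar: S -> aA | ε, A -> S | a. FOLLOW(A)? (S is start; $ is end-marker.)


$ ∈ FOLLOW(S). For each A -> αBβ: add FIRST(β)\{ε} to FOLLOW(B); if β nullable, add FOLLOW(A).
FOLLOW(A) = {$}


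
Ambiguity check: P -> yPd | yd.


balanced y^n…d^n: each string has a unique parse
Unambiguous


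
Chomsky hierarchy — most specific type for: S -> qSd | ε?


Single nonterminal LHS, but q^n d^n is not regular
Classification: Type 2 (Context-Free)


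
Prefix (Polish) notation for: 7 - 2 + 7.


left-to-right (same/higher precedence on left): tree is (+ (- 7 2) 7)
Prefix: + - 7 2 7


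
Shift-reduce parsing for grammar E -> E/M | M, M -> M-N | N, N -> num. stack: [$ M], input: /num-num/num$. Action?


lookahead ∉ {-} so M won't extend; reduce E -> M
Action: reduce (E -> M)


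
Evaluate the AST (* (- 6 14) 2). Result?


Evaluate inner: (- 6 14) = -8
Evaluate root: (* -8 2) = -16
Result: -16


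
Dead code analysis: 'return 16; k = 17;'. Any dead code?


statement follows a return and is unreachable
Dead: 'k = 17'


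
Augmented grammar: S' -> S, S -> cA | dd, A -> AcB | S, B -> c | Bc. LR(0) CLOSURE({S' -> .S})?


Start: S' -> .S
For each item with dot before a nonterminal B, add B -> .γ for every B-production
Closure: [S' -> .S, S -> .cA, S -> .dd]


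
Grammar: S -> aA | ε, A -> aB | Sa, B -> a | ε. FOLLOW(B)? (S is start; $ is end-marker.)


$ ∈ FOLLOW(S). For each A -> αBβ: add FIRST(β)\{ε} to FOLLOW(B); if β nullable, add FOLLOW(A).
FOLLOW(B) = {$, a}


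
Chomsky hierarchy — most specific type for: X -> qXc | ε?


Single nonterminal LHS, but q^n c^n is not regular
Classification: Type 2 (Context-Free)


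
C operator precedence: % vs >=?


'%' is multiplicative (level 10); '>=' is relational (level 7)
Higher level binds tighter
'%' has higher precedence than '>='


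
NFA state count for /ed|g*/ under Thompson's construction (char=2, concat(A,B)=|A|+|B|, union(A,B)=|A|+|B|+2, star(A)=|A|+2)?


Syntax tree has 3 char leaf(s), 1 union(s), 1 star(s)
chars contribute 3×2 = 6; each union adds +2; each star adds +2
Total: 6 + 2 + 2 = 10 states


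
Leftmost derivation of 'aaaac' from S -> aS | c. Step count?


Derivation: S => aS => aaS => aaaS => aaaaS => aaaac
Steps: 5


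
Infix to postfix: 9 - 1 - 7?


Left to right (same or higher precedence on left)
Postfix: 9 1 - 7 -


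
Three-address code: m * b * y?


Break into single-operator statements:
t1 = m * b
t2 = t1 * y


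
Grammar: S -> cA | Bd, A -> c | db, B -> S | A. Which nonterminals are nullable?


A nonterminal is nullable iff some alternative derives ε (directly, or every symbol in it is nullable)
Nullable: {}


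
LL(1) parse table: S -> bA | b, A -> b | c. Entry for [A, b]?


For [A, b]: 'b' ∈ FIRST(b)
Entry: A -> b


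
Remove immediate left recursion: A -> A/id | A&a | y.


Left-recursive alternatives: A/id, A&a; non-recursive: y
Introduce A': A -> yA', A' -> /idA' | &aA' | ε


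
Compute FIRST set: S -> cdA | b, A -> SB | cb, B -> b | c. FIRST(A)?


Per alternative of A: FIRST(SB) = {b, c}; FIRST(cb) = {c}
FIRST(A) = {b, c}


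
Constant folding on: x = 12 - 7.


12 - 7 = 5 at compile time
Optimized: x = 5


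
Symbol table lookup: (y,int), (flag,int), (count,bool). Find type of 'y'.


Lookup 'y' → type int


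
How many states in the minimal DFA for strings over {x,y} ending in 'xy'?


Track the longest suffix of input matching a prefix of 'xy': 3 classes (prefixes of length 0..2)
Minimal DFA: 3 states


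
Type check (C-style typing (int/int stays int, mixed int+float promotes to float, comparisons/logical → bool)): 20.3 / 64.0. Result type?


Operand types: float / float
Rule: mixed int/float promotes to float; int/int stays int
Result type: float


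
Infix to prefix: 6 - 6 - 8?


left-to-right (same/higher precedence on left): tree is (- (- 6 6) 8)
Prefix: - - 6 6 8


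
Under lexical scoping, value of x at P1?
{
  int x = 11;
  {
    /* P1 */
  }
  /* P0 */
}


P1's block does not declare x; resolves to the enclosing declaration at depth 0
x = 11


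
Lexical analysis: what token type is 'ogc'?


Pattern: letter/underscore followed by alphanumerics, not a keyword
Type: IDENTIFIER


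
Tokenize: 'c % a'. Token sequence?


Scan left to right, longest-match per lexeme
Tokens: ID(c), OP(%), ID(a)


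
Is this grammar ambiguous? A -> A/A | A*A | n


'n/n*n' has two parse trees (no precedence encoded between / and *)
Ambiguous


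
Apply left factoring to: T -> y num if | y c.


Common prefix: 'y'
Factored: T -> y T', T' -> num if | c


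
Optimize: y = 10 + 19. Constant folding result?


10 + 19 = 29 at compile time
Optimized: y = 29


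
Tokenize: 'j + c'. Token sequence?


Scan left to right, longest-match per lexeme
Tokens: ID(j), OP(+), ID(c)


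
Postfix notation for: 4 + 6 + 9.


Left to right (same or higher precedence on left)
Postfix: 4 6 + 9 +


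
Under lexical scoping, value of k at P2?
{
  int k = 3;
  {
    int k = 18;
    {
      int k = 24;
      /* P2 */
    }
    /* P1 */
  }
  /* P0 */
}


k declared in the same block as P2
k = 24


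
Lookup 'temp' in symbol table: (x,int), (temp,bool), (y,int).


Lookup 'temp' → type bool


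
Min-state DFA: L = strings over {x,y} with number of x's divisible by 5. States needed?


Track (count of x) mod 5: states 0..4, accept at 0
Minimal DFA: 5 states


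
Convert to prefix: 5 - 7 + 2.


left-to-right (same/higher precedence on left): tree is (+ (- 5 7) 2)
Prefix: + - 5 7 2


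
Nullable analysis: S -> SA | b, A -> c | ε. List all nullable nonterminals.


A nonterminal is nullable iff some alternative derives ε (directly, or every symbol in it is nullable)
Nullable: {A}


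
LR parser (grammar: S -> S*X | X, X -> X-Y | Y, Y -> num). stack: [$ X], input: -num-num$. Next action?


shift '-' to continue X -> X-Y
Action: shift


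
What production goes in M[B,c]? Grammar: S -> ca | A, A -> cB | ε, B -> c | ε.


For [B, c]: 'c' ∈ FIRST(c)
Entry: B -> c


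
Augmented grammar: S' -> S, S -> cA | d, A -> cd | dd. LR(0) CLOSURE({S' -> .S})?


Start: S' -> .S
For each item with dot before a nonterminal B, add B -> .γ for every B-production
Closure: [S' -> .S, S -> .cA, S -> .d]


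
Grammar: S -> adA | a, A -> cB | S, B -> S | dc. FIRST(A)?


Per alternative of A: FIRST(cB) = {c}; FIRST(S) = {a}
FIRST(A) = {a, c}


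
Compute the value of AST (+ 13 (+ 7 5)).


Evaluate inner: (+ 7 5) = 12
Evaluate root: (+ 13 12) = 25
Result: 25


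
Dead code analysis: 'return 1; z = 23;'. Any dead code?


statement follows a return and is unreachable
Dead: 'z = 23'


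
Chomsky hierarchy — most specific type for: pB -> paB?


LHS has context (more than one symbol) and |LHS| ≤ |RHS|
Classification: Type 1 (Context-Sensitive)


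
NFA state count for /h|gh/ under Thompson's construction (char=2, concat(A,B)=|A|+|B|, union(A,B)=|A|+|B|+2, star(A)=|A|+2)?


Syntax tree has 3 char leaf(s), 1 union(s), 0 star(s)
chars contribute 3×2 = 6; each union adds +2; each star adds +2
Total: 6 + 2 + 0 = 8 states


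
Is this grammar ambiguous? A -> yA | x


right-linear, alternatives start with distinct terminals 'y' vs 'x': unique leftmost derivation
Unambiguous


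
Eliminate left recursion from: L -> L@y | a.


Left-recursive alternatives: L@y; non-recursive: a
Introduce L': L -> aL', L' -> @yL' | ε


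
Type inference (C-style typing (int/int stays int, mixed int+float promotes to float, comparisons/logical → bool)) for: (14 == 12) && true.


Operand types: bool && bool
Rule: logical operators take bool operands and yield bool
Result type: bool


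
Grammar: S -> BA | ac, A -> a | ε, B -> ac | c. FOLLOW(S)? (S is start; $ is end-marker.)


$ ∈ FOLLOW(S). For each A -> αBβ: add FIRST(β)\{ε} to FOLLOW(B); if β nullable, add FOLLOW(A).
FOLLOW(S) = {$}


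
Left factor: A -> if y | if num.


Common prefix: 'if'
Factored: A -> if A', A' -> y | num


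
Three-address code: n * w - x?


Break into single-operator statements:
t1 = n * w
t2 = t1 - x


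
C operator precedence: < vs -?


'-' is additive (level 9); '<' is relational (level 7)
Higher level binds tighter
'-' has higher precedence than '<'


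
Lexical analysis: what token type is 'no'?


Pattern: letter/underscore followed by alphanumerics, not a keyword
Type: IDENTIFIER


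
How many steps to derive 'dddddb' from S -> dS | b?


Derivation: S => dS => ddS => dddS => ddddS => dddddS => dddddb
Steps: 6


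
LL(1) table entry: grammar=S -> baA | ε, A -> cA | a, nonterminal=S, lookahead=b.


For [S, b]: 'b' ∈ FIRST(baA)
Entry: S -> baA


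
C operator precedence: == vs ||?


'==' is equality (level 6); '||' is logical OR (level 1)
Higher level binds tighter
'==' has higher precedence than '||'


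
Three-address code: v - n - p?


Break into single-operator statements:
t1 = v - n
t2 = t1 - p


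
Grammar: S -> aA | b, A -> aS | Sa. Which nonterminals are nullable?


A nonterminal is nullable iff some alternative derives ε (directly, or every symbol in it is nullable)
Nullable: {}


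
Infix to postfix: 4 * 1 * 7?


Left to right (same or higher precedence on left)
Postfix: 4 1 * 7 *


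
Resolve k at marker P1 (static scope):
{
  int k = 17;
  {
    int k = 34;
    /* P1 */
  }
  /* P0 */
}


k declared in the same block as P1
k = 34


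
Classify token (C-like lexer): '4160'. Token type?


Pattern: digits only
Type: INTEGER_LITERAL


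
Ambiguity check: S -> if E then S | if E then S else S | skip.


dangling else: 'if E then if E then skip else skip' parses two ways
Ambiguous


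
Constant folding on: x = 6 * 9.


6 * 9 = 54 at compile time
Optimized: x = 54


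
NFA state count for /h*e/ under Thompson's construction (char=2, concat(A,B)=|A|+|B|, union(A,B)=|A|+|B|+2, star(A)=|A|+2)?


Syntax tree has 2 char leaf(s), 0 union(s), 1 star(s)
chars contribute 2×2 = 4; each union adds +2; each star adds +2
Total: 4 + 0 + 2 = 6 states


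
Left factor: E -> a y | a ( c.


Common prefix: 'a'
Factored: E -> a E', E' -> y | ( c


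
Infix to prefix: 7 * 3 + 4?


left-to-right (same/higher precedence on left): tree is (+ (* 7 3) 4)
Prefix: + * 7 3 4


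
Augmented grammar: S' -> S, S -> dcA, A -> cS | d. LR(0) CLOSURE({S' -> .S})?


Start: S' -> .S
For each item with dot before a nonterminal B, add B -> .γ for every B-production
Closure: [S' -> .S, S -> .dcA]


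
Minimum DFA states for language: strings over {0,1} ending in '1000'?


Track the longest suffix of input matching a prefix of '1000': 5 classes (prefixes of length 0..4)
Minimal DFA: 5 states


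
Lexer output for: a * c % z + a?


Scan left to right, longest-match per lexeme
Tokens: ID(a), OP(*), ID(c), OP(%), ID(z), OP(+), ID(a)


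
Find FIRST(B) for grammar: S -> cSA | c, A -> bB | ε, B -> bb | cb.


Per alternative of B: FIRST(bb) = {b}; FIRST(cb) = {c}
FIRST(B) = {b, c}


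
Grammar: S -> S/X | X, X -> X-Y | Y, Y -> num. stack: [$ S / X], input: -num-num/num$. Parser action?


'-' can extend X; shift to build X -> X-Y
Action: shift


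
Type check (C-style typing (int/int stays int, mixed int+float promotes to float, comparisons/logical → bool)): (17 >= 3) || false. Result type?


Operand types: bool || bool
Rule: logical operators take bool operands and yield bool
Result type: bool


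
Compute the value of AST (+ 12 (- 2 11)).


Evaluate inner: (- 2 11) = -9
Evaluate root: (+ 12 -9) = 3
Result: 3


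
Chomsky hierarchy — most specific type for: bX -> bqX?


LHS has context (more than one symbol) and |LHS| ≤ |RHS|
Classification: Type 1 (Context-Sensitive)


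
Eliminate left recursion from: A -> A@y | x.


Left-recursive alternatives: A@y; non-recursive: x
Introduce A': A -> xA', A' -> @yA' | ε


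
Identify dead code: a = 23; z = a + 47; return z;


a is read by z's definition; z is returned
No dead code


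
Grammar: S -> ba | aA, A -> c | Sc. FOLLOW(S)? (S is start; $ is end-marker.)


$ ∈ FOLLOW(S). For each A -> αBβ: add FIRST(β)\{ε} to FOLLOW(B); if β nullable, add FOLLOW(A).
FOLLOW(S) = {$, c}


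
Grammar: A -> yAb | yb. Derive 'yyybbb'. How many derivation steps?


Derivation: A => yAb => yyAbb => yyybbb
Steps: 3


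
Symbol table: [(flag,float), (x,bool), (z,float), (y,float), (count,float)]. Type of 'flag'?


Lookup 'flag' → type float


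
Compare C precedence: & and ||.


'&' is bitwise AND (level 5); '||' is logical OR (level 1)
Higher level binds tighter
'&' has higher precedence than '||'


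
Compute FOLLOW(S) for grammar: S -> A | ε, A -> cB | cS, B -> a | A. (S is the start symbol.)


$ ∈ FOLLOW(S). For each A -> αBβ: add FIRST(β)\{ε} to FOLLOW(B); if β nullable, add FOLLOW(A).
FOLLOW(S) = {$}


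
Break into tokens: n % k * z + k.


Scan left to right, longest-match per lexeme
Tokens: ID(n), OP(%), ID(k), OP(*), ID(z), OP(+), ID(k)


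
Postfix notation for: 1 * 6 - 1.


Left to right (same or higher precedence on left)
Postfix: 1 6 * 1 -


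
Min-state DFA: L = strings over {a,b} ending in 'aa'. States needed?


Track the longest suffix of input matching a prefix of 'aa': 3 classes (prefixes of length 0..2)
Minimal DFA: 3 states


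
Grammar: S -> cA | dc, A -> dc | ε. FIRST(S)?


Per alternative of S: FIRST(cA) = {c}; FIRST(dc) = {d}
FIRST(S) = {c, d}


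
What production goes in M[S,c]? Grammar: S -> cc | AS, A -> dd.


For [S, c]: 'c' ∈ FIRST(cc)
Entry: S -> cc


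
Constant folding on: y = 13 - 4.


13 - 4 = 9 at compile time
Optimized: y = 9


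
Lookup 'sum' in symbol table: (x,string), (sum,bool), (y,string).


Lookup 'sum' → type bool


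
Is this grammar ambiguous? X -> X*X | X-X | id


'id*id-id' has two parse trees (no precedence encoded between * and -)
Ambiguous


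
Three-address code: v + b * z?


Break into single-operator statements:
t1 = b * z
t2 = v + t1


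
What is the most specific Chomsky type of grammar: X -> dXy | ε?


Single nonterminal LHS, but d^n y^n is not regular
Classification: Type 2 (Context-Free)


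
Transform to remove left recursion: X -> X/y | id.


Left-recursive alternatives: X/y; non-recursive: id
Introduce X': X -> idX', X' -> /yX' | ε


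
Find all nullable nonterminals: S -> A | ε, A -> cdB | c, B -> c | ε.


A nonterminal is nullable iff some alternative derives ε (directly, or every symbol in it is nullable)
Nullable: {B, S}


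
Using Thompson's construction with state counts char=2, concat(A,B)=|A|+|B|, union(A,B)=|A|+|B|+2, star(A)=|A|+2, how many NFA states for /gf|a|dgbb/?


Syntax tree has 7 char leaf(s), 2 union(s), 0 star(s)
chars contribute 7×2 = 14; each union adds +2; each star adds +2
Total: 14 + 4 + 0 = 18 states


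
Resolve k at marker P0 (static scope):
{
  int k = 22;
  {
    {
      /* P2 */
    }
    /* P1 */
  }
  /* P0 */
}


k declared in the same block as P0
k = 22


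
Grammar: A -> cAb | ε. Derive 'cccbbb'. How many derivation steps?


Derivation: A => cAb => ccAbb => cccAbbb => cccbbb
Steps: 4


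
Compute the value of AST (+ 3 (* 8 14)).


Evaluate inner: (* 8 14) = 112
Evaluate root: (+ 3 112) = 115
Result: 115


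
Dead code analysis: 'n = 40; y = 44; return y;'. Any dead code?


n is assigned but never read
Dead: 'n = 40'


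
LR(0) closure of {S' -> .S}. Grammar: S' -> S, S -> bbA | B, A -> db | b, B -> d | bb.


Start: S' -> .S
For each item with dot before a nonterminal B, add B -> .γ for every B-production
Closure: [S' -> .S, S -> .bbA, S -> .B, B -> .d, B -> .bb]


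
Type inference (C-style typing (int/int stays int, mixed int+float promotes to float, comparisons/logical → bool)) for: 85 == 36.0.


Operand types: int == float
Rule: comparison yields bool
Result type: bool


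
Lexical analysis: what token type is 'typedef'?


Pattern: reserved word
Type: KEYWORD


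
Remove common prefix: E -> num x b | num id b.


Common prefix: 'num'
Factored: E -> num E', E' -> x b | id b


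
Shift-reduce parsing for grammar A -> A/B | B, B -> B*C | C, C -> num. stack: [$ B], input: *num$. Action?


shift '*' to continue B -> B*C
Action: shift
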